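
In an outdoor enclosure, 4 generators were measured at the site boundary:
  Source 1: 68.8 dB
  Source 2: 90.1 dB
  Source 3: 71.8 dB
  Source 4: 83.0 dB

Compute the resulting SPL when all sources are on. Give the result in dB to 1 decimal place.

Σ 10^(Lᵢ/10) = 1.246e+09.
Back to dB: 10·log₁₀ Σ = 91.0 dB.

91.0 dB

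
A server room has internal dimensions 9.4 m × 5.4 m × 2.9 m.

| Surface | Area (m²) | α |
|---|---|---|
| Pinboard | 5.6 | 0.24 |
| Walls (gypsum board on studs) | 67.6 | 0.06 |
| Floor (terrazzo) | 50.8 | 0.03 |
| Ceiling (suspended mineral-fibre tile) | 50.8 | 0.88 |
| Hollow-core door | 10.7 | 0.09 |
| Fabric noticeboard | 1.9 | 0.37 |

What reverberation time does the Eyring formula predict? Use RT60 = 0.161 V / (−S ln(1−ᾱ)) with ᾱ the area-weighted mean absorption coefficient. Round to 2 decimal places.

0.38 s

Total surface area S = 5.6 + 67.6 + 50.8 + 50.8 + 10.7 + 1.9 = 187.4 m².
Absorption A = 5.6·0.24 + 67.6·0.06 + 50.8·0.03 + 50.8·0.88 + 10.7·0.09 + 1.9·0.37 = 53.294 sabins.
Mean coefficient ᾱ = A/S = 0.2844.
−S·ln(1−ᾱ) = −187.4 × ln(1 − 0.2844) = 62.710.
V = 9.4 × 5.4 × 2.9 = 147.204 m³.
T = 0.161·V/[−S·ln(1−ᾱ)] = 0.161·147.204/62.710 = 0.38 s.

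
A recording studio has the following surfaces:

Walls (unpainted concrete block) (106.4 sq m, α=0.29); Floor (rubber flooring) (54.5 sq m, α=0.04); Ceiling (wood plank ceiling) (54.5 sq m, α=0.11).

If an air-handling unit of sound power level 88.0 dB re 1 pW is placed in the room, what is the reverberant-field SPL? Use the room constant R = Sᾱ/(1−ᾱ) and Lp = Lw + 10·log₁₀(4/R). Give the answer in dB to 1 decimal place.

77.2 dB

Σ(Sᵢαᵢ) = 106.4·0.29 + 54.5·0.04 + 54.5·0.11 = 39.031; total area S = 215.4 sq m.
ᾱ = 39.031/215.4 = 0.1812; R = Sᾱ/(1−ᾱ) = 39.031/(1−0.1812) = 47.669 sq m.
Lp = Lw + 10 log₁₀(4/R) = 88.0 -10.76 = 77.2 dB.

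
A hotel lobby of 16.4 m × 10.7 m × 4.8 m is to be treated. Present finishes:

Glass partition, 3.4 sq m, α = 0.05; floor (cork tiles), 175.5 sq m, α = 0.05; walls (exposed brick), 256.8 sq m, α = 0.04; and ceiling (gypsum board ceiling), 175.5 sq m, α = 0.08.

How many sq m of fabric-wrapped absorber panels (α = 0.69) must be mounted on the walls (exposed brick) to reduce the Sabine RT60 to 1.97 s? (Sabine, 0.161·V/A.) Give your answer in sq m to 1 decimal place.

Equivalent absorption area: A₁ = 3.4*0.05 + 175.5*0.05 + 256.8*0.04 + 175.5*0.08 = 33.257 sq m.
Required A₂ = 0.161·842.304/1.97 = 68.838 sabins.
ΔA needed = 68.838 − 33.257 = 35.581 sabins.
Net gain per sq m: Δα = 0.69 − 0.04 = 0.65.
Panel area = 35.581 / 0.65 = 54.7 sq m.

54.7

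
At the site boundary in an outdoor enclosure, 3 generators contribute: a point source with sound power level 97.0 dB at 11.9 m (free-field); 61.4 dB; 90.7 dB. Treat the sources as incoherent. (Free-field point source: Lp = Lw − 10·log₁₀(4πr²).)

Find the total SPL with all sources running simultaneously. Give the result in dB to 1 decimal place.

90.7 dB

Source at 11.9 m: Lp = 97.0 − 10·log₁₀(4π·11.9²) = 97.0 − 10·log₁₀(1779.524) = 64.5 dB.
Converting to relative power and adding: 10^(64.5/10) + 10^(61.4/10) + 10^(90.7/10) = 1.179e+09.
Combined level = 10 log₁₀(1.179e+09) = 90.7 dB.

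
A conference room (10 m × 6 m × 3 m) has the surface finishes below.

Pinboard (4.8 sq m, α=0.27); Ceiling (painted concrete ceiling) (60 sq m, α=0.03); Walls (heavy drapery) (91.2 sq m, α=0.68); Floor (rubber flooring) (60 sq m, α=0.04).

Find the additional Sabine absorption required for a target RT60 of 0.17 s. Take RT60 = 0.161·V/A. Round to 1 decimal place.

Summing Sᵢαᵢ: 1.296 + 1.800 + 62.016 + 2.400 → A₁ = 67.512 sabins.
For T = 0.17 s, need A₂ = 0.161·V/T = 0.161·180/0.17 = 170.471 sabins.
Additional absorption ΔA = 170.471 − 67.512 = 103.0 sabins.

103.0 sabins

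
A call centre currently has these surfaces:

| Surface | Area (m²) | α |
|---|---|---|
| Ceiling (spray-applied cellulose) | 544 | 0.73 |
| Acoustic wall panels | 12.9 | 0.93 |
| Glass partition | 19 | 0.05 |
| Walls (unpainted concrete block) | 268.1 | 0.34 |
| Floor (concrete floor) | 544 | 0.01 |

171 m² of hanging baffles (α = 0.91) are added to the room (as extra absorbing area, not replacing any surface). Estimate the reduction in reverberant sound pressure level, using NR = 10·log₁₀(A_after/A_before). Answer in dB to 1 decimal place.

Summing Sᵢαᵢ: 397.120 + 11.997 + 0.950 + 91.154 + 5.440 → A_before = 506.661 sabins.
Treatment contributes 171·0.91 = 155.610 sabins.
A_after = 506.661 + 155.610 = 662.271 sabins.
NR = 10·log₁₀(662.271/506.661) = 1.2 dB.

1.2 dB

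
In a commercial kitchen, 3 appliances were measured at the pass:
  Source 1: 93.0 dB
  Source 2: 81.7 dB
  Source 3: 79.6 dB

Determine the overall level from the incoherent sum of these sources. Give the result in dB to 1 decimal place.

93.5 dB

Converting to relative power and adding: 10^(93.0/10) + 10^(81.7/10) + 10^(79.6/10) = 2.234e+09.
L_total = 10·log₁₀(2.234e+09) = 93.5 dB.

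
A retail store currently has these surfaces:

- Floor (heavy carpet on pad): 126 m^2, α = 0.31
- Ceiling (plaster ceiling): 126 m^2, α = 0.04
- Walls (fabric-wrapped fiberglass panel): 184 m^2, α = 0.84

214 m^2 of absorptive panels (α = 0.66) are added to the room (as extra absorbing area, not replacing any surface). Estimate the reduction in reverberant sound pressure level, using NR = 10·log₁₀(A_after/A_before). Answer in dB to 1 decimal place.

2.3 dB

Total absorption A_before = 126·0.31 + 126·0.04 + 184·0.84
  = 39.060 + 5.040 + 154.560 = 198.660 m^2 sabins.
Added absorption = 214 × 0.66 = 141.240 sabins.
New total A_after = 339.900 sabins.
NR = 10·log₁₀(339.900/198.660) = 2.3 dB.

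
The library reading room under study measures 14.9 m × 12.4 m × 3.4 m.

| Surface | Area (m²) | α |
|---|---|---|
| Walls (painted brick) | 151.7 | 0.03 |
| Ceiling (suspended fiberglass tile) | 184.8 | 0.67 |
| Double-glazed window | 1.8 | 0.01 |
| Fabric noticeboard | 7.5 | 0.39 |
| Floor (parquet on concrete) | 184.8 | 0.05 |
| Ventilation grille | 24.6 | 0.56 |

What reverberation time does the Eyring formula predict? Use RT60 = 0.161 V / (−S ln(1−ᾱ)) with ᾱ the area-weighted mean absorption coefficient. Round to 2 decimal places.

S = Σ Sᵢ = 555.2 m².
Absorption A = 151.7×0.03 + 184.8×0.67 + 1.8×0.01 + 7.5×0.39 + 184.8×0.05 + 24.6×0.56 = 154.326 sabins.
Mean coefficient ᾱ = A/S = 0.2780.
−S·ln(1−ᾱ) = −555.2 × ln(1 − 0.2780) = 180.845.
V = 14.9 × 12.4 × 3.4 = 628.184 m³.
T = 0.161·V/[−S·ln(1−ᾱ)] = 0.161·628.184/180.845 = 0.56 s.

0.56 s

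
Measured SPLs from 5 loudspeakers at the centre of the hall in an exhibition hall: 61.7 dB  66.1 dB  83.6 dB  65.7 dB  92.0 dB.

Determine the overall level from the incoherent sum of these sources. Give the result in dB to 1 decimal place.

Converting to relative power and adding: 10^(61.7/10) + 10^(66.1/10) + 10^(83.6/10) + 10^(65.7/10) + 10^(92.0/10) = 1.823e+09.
Back to dB: 10·log₁₀ Σ = 92.6 dB.

92.6 dB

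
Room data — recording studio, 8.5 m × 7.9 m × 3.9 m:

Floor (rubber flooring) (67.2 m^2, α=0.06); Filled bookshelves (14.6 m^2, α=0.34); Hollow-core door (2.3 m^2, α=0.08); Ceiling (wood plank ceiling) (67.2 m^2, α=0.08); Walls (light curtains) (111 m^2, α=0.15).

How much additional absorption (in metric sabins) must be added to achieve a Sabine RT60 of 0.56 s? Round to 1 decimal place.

Equivalent absorption area: A₁ = 67.2·0.06 + 14.6·0.34 + 2.3·0.08 + 67.2·0.08 + 111·0.15 = 31.206 m^2.
Target A₂ = 0.161·261.885/0.56 = 75.292 sabins (V = 261.885 m³).
Additional absorption ΔA = 75.292 − 31.206 = 44.1 sabins.

44.1 sabins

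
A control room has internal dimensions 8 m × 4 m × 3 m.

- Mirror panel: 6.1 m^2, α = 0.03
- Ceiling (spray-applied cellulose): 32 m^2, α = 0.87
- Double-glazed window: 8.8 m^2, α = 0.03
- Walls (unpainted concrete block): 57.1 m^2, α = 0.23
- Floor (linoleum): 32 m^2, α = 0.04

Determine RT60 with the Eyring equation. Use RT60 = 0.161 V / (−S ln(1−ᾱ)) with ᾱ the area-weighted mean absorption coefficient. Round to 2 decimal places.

0.30 s

S = Σ Sᵢ = 136.0 m^2.
Absorption A = 6.1×0.03 + 32×0.87 + 8.8×0.03 + 57.1×0.23 + 32×0.04 = 42.700 sabins.
Mean coefficient ᾱ = A/S = 0.3140.
Eyring denominator: −S ln(1−ᾱ) = 51.255.
V = 8 × 4 × 3 = 96 m³.
RT60 = 0.161 × 96 / 51.255 = 0.30 s.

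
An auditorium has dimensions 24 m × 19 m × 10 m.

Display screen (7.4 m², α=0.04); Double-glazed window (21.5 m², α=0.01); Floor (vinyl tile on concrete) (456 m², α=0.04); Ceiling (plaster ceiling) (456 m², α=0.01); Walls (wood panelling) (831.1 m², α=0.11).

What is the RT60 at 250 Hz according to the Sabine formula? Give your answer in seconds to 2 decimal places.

6.40 sec

A = Σ Sᵢαᵢ = 7.4×0.04 + 21.5×0.01 + 456×0.04 + 456×0.01 + 831.1×0.11 = 114.732 sabins.
V = 24·19·10 = 4560 m³.
T = 0.161 V/A = 0.161·4560/114.732 = 6.40 s.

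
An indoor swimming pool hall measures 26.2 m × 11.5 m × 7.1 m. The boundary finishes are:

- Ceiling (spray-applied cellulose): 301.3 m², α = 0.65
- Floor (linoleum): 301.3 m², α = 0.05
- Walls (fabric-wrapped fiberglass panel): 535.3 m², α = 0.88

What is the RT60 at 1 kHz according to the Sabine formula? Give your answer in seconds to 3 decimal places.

Total absorption A = 301.3*0.65 + 301.3*0.05 + 535.3*0.88
  = 195.845 + 15.065 + 471.064 = 681.974 m² sabins.
V = 26.2·11.5·7.1 = 2139.23 m³.
RT60 = 0.161 · V / A = 0.161 × 2139.23 / 681.974 = 0.505 s.

0.505 seconds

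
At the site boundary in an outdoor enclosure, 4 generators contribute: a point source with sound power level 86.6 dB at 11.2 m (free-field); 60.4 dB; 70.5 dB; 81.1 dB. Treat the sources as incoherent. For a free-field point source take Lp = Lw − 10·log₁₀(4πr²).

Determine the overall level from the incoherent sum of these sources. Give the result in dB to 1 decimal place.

81.5 dB

Source at 11.2 m: Lp = 86.6 − 10·log₁₀(4π·11.2²) = 86.6 − 10·log₁₀(1576.326) = 54.6 dB.
Sum in the linear (power) domain: Σ 10^(Lᵢ/10) = 10^(54.6/10) + 10^(60.4/10) + 10^(70.5/10) + 10^(81.1/10) = 1.414e+08.
Back to dB: 10·log₁₀ Σ = 81.5 dB.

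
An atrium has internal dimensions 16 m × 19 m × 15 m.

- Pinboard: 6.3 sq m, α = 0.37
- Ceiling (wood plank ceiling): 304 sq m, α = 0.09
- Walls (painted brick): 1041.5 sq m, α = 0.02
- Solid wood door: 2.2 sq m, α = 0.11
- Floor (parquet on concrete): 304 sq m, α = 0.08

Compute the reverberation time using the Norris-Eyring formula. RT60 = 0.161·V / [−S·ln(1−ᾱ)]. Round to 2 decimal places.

9.55 seconds

Total surface area S = 6.3 + 304 + 1041.5 + 2.2 + 304 = 1658.0 sq m.
Absorption A = 6.3×0.37 + 304×0.09 + 1041.5×0.02 + 2.2×0.11 + 304×0.08 = 75.083 sabins.
Mean coefficient ᾱ = A/S = 0.0453.
−S·ln(1−ᾱ) = −1658.0 × ln(1 − 0.0453) = 76.862.
V = 16 × 19 × 15 = 4560 m³.
RT60 = 0.161 × 4560 / 76.862 = 9.55 s.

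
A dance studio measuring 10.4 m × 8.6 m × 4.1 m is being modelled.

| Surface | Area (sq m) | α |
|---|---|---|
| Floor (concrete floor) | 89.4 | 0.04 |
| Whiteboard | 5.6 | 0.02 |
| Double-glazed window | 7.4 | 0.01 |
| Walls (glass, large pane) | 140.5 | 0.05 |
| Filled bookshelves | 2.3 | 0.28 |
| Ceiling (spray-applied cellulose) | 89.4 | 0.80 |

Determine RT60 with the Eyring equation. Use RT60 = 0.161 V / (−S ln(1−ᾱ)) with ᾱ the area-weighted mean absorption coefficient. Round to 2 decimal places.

0.62 seconds

Total surface area S = 89.4 + 5.6 + 7.4 + 140.5 + 2.3 + 89.4 = 334.6 sq m.
Σ(Sᵢαᵢ) = 89.4·0.04 + 5.6·0.02 + 7.4·0.01 + 140.5·0.05 + 2.3·0.28 + 89.4·0.80 = 82.951.
ᾱ = 82.951 / 334.6 = 0.2479.
−S·ln(1−ᾱ) = −334.6 × ln(1 − 0.2479) = 95.323.
V = 10.4 × 8.6 × 4.1 = 366.704 m³.
RT60 = 0.161 × 366.704 / 95.323 = 0.62 s.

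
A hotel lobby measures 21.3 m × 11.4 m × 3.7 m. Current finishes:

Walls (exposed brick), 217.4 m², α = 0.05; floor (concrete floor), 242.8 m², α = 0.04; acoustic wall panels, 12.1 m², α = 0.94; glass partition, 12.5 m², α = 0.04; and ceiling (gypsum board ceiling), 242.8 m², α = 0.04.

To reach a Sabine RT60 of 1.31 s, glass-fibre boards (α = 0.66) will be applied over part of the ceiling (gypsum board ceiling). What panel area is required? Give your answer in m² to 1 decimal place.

110.1

Summing Sᵢαᵢ: 10.870 + 9.712 + 11.374 + 0.500 + 9.712 → A₁ = 42.168 sabins.
Required A₂ = 0.161·898.434/1.31 = 110.418 sabins.
ΔA needed = 110.418 − 42.168 = 68.250 sabins.
Each m² of panel replacing the ceiling (gypsum board ceiling) adds (0.66 − 0.04) = 0.62 sabins.
Panel area = 68.250 / 0.62 = 110.1 m².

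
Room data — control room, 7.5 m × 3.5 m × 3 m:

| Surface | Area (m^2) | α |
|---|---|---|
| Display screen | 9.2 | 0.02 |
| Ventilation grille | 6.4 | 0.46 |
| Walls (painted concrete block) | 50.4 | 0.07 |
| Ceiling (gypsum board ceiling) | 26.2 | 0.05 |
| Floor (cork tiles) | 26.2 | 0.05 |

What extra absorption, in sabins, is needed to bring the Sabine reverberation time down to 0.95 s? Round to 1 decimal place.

Summing Sᵢαᵢ: 0.184 + 2.944 + 3.528 + 1.310 + 1.310 → A₁ = 9.276 sabins.
Target A₂ = 0.161·78.75/0.95 = 13.346 sabins (V = 78.75 m³).
Additional absorption ΔA = 13.346 − 9.276 = 4.1 sabins.

4.1 sabins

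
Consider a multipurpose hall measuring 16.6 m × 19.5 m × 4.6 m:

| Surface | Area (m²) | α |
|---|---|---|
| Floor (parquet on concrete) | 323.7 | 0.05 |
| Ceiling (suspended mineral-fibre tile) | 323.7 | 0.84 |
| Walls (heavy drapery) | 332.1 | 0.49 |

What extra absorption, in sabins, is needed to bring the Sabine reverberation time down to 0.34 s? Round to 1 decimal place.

254.3 sabins

A₁ = Σ Sᵢαᵢ = 323.7·0.05 + 323.7·0.84 + 332.1·0.49 = 450.822 sabins.
V = 1489.02 m³. Required absorption A₂ = 0.161 × 1489.02 / 0.34 = 705.095 sabins.
Shortfall: 705.095 − 450.822 = 254.3 sabins.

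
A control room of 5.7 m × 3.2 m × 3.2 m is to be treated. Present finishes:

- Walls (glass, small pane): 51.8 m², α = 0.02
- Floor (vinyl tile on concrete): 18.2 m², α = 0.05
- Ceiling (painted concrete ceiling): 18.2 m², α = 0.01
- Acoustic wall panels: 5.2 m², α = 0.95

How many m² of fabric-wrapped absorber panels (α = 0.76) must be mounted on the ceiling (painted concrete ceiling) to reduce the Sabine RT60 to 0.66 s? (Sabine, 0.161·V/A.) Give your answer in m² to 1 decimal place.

9.6

Equivalent absorption area: A₁ = 51.8*0.02 + 18.2*0.05 + 18.2*0.01 + 5.2*0.95 = 7.068 m².
Required A₂ = 0.161·58.368/0.66 = 14.238 sabins.
Absorption to add: 14.238 − 7.068 = 7.170 sabins.
Net gain per m²: Δα = 0.76 − 0.01 = 0.75.
Panel area = 7.170 / 0.75 = 9.6 m².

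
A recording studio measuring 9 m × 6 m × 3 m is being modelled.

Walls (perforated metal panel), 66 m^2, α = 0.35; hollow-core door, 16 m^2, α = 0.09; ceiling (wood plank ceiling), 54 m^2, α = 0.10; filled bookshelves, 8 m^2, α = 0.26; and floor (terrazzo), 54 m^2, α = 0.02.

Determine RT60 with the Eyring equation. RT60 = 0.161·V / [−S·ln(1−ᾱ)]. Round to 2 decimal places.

Total surface area S = 66 + 16 + 54 + 8 + 54 = 198.0 m^2.
Absorption A = 66·0.35 + 16·0.09 + 54·0.10 + 8·0.26 + 54·0.02 = 33.100 sabins.
ᾱ = 33.100 / 198.0 = 0.1672.
−S·ln(1−ᾱ) = −198.0 × ln(1 − 0.1672) = 36.226.
V = 9 × 6 × 3 = 162 m³.
T = 0.161·V/[−S·ln(1−ᾱ)] = 0.161·162/36.226 = 0.72 s.

0.72 seconds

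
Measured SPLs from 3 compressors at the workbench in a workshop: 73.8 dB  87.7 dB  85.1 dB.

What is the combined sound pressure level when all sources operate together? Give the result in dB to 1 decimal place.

Sum in the linear (power) domain: Σ 10^(Lᵢ/10) = 10^(73.8/10) + 10^(87.7/10) + 10^(85.1/10) = 9.364e+08.
Back to dB: 10·log₁₀ Σ = 89.7 dB.

89.7 dB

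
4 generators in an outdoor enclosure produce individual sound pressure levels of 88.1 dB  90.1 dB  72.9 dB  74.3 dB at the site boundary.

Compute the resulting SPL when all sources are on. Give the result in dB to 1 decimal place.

92.3 dB

Σ 10^(Lᵢ/10) = 1.715e+09.
Back to dB: 10·log₁₀ Σ = 92.3 dB.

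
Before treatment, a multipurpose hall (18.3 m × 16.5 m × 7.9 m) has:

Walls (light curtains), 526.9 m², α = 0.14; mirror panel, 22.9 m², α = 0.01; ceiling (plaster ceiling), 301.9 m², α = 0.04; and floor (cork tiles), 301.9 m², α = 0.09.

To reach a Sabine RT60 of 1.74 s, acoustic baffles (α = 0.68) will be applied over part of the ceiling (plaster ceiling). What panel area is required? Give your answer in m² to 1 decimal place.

A₁ = Σ Sᵢαᵢ = 526.9·0.14 + 22.9·0.01 + 301.9·0.04 + 301.9·0.09 = 113.242 sabins.
V = 2385.405 m³. Target absorption A₂ = 0.161 × 2385.405 / 1.74 = 220.719 sabins.
ΔA needed = 220.719 − 113.242 = 107.477 sabins.
Each m² of panel replacing the ceiling (plaster ceiling) adds (0.68 − 0.04) = 0.64 sabins.
Panel area = 107.477 / 0.64 = 167.9 m².

167.9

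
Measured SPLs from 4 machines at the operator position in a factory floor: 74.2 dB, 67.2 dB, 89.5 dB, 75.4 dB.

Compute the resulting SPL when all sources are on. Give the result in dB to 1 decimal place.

89.8 dB

Sum in the linear (power) domain: Σ 10^(Lᵢ/10) = 10^(74.2/10) + 10^(67.2/10) + 10^(89.5/10) + 10^(75.4/10) = 9.575e+08.
Back to dB: 10·log₁₀ Σ = 89.8 dB.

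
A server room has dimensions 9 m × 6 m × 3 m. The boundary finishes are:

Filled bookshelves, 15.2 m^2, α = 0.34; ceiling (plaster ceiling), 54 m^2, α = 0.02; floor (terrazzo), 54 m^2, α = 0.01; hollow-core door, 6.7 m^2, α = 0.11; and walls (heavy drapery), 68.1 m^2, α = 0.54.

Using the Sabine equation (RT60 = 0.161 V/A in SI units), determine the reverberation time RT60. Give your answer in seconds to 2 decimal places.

0.59 s

Total absorption A = 15.2×0.34 + 54×0.02 + 54×0.01 + 6.7×0.11 + 68.1×0.54
  = 5.168 + 1.080 + 0.540 + 0.737 + 36.774 = 44.299 m^2 sabins.
V = 9·6·3 = 162 m³.
T = 0.161 V/A = 0.161·162/44.299 = 0.59 s.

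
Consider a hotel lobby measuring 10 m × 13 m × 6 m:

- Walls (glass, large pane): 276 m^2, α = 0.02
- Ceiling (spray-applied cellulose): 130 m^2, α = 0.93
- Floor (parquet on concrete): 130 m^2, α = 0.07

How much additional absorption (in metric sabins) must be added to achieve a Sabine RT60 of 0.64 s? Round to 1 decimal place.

60.7 sabins

Equivalent absorption area: A₁ = 276*0.02 + 130*0.93 + 130*0.07 = 135.520 m^2.
For T = 0.64 s, need A₂ = 0.161·V/T = 0.161·780/0.64 = 196.219 sabins.
ΔA = A₂ − A₁ = 196.219 − 135.520 = 60.7 sabins.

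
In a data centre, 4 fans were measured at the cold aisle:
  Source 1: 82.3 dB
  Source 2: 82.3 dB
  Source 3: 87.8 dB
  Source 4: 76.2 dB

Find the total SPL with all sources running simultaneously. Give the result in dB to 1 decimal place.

Σ 10^(Lᵢ/10) = 9.839e+08.
Combined level = 10 log₁₀(9.839e+08) = 89.9 dB.

89.9 dB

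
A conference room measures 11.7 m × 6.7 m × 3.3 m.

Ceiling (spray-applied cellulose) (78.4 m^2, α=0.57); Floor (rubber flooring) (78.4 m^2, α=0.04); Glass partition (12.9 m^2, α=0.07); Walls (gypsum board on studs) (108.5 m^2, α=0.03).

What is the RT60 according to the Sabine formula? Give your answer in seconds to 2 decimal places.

Summing Sᵢαᵢ: 44.688 + 3.136 + 0.903 + 3.255 → A = 51.982 sabins.
Volume V = 11.7 × 6.7 × 3.3 = 258.687 m³.
T = 0.161 V/A = 0.161·258.687/51.982 = 0.80 s.

0.80 seconds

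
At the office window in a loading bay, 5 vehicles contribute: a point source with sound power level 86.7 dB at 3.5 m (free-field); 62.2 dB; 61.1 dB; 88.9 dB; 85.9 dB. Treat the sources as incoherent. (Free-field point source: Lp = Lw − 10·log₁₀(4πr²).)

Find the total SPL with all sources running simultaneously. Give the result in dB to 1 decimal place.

90.7 dB

Source at 3.5 m: Lp = 86.7 − 10·log₁₀(4π·3.5²) = 86.7 − 10·log₁₀(153.938) = 64.8 dB.
Σ 10^(Lᵢ/10) = 1.171e+09.
L_total = 10·log₁₀(1.171e+09) = 90.7 dB.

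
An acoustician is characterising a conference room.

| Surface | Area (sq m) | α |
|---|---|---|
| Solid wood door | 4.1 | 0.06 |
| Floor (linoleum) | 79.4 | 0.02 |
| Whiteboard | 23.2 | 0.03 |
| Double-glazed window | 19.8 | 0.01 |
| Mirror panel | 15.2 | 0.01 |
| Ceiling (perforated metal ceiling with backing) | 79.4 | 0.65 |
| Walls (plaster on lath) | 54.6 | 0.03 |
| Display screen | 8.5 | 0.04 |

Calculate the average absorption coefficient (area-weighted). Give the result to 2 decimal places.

0.20

Total surface area S = 284.2 sq m.
Σ(Sᵢαᵢ) = 4.1*0.06 + 79.4*0.02 + 23.2*0.03 + 19.8*0.01 + 15.2*0.01 + 79.4*0.65 + 54.6*0.03 + 8.5*0.04 = 56.468.
ᾱ = A/S = 0.20.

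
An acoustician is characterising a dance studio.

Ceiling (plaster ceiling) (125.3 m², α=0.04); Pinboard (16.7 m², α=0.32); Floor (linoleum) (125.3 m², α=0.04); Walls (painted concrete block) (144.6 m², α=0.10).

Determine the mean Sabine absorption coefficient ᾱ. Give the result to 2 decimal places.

0.07

Total surface area S = 411.9 m².
A = 125.3·0.04 + 16.7·0.32 + 125.3·0.04 + 144.6·0.10 = 29.828 sabins.
ᾱ = 29.828 / 411.9 = 0.07.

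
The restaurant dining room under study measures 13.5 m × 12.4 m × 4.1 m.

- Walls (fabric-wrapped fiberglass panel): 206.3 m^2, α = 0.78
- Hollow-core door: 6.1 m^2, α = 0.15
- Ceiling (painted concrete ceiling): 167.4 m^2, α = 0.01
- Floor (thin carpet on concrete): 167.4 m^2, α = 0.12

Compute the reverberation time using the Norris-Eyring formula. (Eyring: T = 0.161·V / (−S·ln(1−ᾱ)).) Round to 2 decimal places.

0.49 s

S = Σ Sᵢ = 547.2 m^2.
Σ(Sᵢαᵢ) = 206.3×0.78 + 6.1×0.15 + 167.4×0.01 + 167.4×0.12 = 183.591.
Mean coefficient ᾱ = A/S = 0.3355.
−S·ln(1−ᾱ) = −547.2 × ln(1 − 0.3355) = 223.652.
V = 13.5 × 12.4 × 4.1 = 686.34 m³.
RT60 = 0.161 × 686.34 / 223.652 = 0.49 s.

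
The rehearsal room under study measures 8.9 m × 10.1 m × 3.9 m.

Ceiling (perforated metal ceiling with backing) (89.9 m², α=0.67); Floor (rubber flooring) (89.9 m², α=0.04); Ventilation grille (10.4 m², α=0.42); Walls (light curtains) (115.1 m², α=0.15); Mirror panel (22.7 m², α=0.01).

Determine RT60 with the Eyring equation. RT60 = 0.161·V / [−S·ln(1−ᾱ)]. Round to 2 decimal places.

S = Σ Sᵢ = 328.0 m².
Absorption A = 89.9·0.67 + 89.9·0.04 + 10.4·0.42 + 115.1·0.15 + 22.7·0.01 = 85.689 sabins.
Mean coefficient ᾱ = A/S = 0.2612.
Eyring denominator: −S ln(1−ᾱ) = 99.295.
V = 8.9 × 10.1 × 3.9 = 350.571 m³.
T = 0.161·V/[−S·ln(1−ᾱ)] = 0.161·350.571/99.295 = 0.57 s.

0.57 s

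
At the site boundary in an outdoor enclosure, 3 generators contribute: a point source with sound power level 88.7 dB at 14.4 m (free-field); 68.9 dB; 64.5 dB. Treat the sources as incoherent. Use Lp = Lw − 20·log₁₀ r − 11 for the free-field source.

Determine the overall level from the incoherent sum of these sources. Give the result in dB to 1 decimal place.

Source at 14.4 m: Lp = 88.7 − 20·log₁₀(14.4) − 11 = 54.5 dB.
Σ 10^(Lᵢ/10) = 1.086e+07.
Combined level = 10 log₁₀(1.086e+07) = 70.4 dB.

70.4 dB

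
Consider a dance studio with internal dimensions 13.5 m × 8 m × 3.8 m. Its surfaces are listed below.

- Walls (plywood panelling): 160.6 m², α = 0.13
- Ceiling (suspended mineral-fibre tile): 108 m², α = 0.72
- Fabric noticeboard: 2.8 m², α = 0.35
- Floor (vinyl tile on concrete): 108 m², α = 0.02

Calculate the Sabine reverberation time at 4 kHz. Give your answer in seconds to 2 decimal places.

0.65 sec

Summing Sᵢαᵢ: 20.878 + 77.760 + 0.980 + 2.160 → A = 101.778 sabins.
Room volume: 410.4 m³.
Sabine: RT60 = 0.161 × 410.4 / 101.778 = 0.65 s.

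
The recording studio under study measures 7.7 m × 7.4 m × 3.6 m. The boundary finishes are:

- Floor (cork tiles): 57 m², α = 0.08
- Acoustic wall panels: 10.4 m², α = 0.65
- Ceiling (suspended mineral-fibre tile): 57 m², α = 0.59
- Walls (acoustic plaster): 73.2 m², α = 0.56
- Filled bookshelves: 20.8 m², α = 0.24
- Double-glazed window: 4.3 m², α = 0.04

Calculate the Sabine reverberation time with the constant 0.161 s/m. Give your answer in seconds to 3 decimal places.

0.362 seconds

Equivalent absorption area: A = 57·0.08 + 10.4·0.65 + 57·0.59 + 73.2·0.56 + 20.8·0.24 + 4.3·0.04 = 91.106 m².
Room volume: 205.128 m³.
Sabine: RT60 = 0.161 × 205.128 / 91.106 = 0.362 s.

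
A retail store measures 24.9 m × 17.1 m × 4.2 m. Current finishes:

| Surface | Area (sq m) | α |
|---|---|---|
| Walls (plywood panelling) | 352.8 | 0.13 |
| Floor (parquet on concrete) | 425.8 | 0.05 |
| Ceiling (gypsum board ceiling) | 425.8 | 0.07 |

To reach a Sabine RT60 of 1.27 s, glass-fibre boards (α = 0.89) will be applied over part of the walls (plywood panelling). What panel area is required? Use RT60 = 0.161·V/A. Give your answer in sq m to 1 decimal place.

170.7

Total absorption A₁ = 352.8*0.13 + 425.8*0.05 + 425.8*0.07
  = 45.864 + 21.290 + 29.806 = 96.960 sq m sabins.
Required A₂ = 0.161·1788.318/1.27 = 226.708 sabins.
ΔA needed = 226.708 − 96.960 = 129.748 sabins.
Each sq m of panel replacing the walls (plywood panelling) adds (0.89 − 0.13) = 0.76 sabins.
Area = ΔA/Δα = 129.748/0.76 = 170.7 sq m.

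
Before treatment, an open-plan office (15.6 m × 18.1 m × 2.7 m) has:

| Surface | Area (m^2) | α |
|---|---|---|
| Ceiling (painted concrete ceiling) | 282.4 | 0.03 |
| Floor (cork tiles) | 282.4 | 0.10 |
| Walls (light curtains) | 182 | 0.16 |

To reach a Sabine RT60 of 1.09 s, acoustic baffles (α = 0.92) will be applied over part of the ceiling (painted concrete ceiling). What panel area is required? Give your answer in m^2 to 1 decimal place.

52.6

Total absorption A₁ = 282.4×0.03 + 282.4×0.10 + 182×0.16
  = 8.472 + 28.240 + 29.120 = 65.832 m^2 sabins.
Required A₂ = 0.161·762.372/1.09 = 112.607 sabins.
Absorption to add: 112.607 − 65.832 = 46.775 sabins.
Net gain per m^2: Δα = 0.92 − 0.03 = 0.89.
Area = ΔA/Δα = 46.775/0.89 = 52.6 m^2.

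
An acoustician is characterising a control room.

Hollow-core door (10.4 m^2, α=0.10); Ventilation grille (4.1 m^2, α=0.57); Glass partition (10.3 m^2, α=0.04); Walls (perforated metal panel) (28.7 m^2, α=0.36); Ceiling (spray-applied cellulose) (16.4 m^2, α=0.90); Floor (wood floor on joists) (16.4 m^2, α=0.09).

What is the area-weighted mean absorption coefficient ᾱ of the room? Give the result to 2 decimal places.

0.35

Total surface area S = 86.3 m^2.
Weighted sum Σ Sα = 30.357.
ᾱ = 30.357 / 86.3 = 0.35.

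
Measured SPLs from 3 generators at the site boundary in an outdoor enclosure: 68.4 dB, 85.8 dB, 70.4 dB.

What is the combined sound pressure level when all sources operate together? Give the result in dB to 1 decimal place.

Converting to relative power and adding: 10^(68.4/10) + 10^(85.8/10) + 10^(70.4/10) = 3.981e+08.
Back to dB: 10·log₁₀ Σ = 86.0 dB.

86.0 dB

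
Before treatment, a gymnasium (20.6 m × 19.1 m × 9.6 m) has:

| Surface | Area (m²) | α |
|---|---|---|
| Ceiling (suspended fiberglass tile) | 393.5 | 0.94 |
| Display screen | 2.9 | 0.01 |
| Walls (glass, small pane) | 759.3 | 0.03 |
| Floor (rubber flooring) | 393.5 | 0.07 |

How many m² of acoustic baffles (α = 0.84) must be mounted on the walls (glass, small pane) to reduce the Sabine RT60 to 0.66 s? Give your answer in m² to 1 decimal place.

A₁ = Σ Sᵢαᵢ = 393.5×0.94 + 2.9×0.01 + 759.3×0.03 + 393.5×0.07 = 420.243 sabins.
V = 3777.216 m³. Target absorption A₂ = 0.161 × 3777.216 / 0.66 = 921.412 sabins.
Absorption to add: 921.412 − 420.243 = 501.169 sabins.
Each m² of panel replacing the walls (glass, small pane) adds (0.84 − 0.03) = 0.81 sabins.
Area = ΔA/Δα = 501.169/0.81 = 618.7 m².

618.7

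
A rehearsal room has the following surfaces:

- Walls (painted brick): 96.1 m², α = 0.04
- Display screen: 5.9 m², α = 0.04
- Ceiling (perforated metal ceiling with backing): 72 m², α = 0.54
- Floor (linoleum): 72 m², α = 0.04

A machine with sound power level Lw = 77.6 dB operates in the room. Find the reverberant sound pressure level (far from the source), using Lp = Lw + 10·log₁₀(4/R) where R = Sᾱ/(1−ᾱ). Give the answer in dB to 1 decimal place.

Σ(Sᵢαᵢ) = 96.1×0.04 + 5.9×0.04 + 72×0.54 + 72×0.04 = 45.840; total area S = 246.0 m².
ᾱ = 0.1863, so room constant R = A/(1−ᾱ) = 56.335 m².
Lp = Lw + 10 log₁₀(4/R) = 77.6 -11.49 = 66.1 dB.

66.1 dB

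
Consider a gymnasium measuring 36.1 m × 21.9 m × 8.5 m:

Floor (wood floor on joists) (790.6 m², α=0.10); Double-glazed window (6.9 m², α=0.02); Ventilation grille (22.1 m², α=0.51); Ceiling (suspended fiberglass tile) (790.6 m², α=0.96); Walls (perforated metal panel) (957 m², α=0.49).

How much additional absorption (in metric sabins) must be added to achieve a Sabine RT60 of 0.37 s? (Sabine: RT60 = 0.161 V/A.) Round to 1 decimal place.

1605.7 sabins

Summing Sᵢαᵢ: 79.060 + 0.138 + 11.271 + 758.976 + 468.930 → A₁ = 1318.375 sabins.
Target A₂ = 0.161·6720.015/0.37 = 2924.115 sabins (V = 6720.015 m³).
Shortfall: 2924.115 − 1318.375 = 1605.7 sabins.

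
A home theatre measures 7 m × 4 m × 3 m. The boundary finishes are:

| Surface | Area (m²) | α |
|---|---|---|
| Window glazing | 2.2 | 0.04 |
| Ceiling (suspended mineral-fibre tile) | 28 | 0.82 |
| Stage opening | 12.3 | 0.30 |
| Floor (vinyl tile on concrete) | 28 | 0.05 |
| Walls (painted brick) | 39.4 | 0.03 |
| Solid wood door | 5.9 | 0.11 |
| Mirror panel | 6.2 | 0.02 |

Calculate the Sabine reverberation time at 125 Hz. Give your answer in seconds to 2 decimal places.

0.45 s

Equivalent absorption area: A = 2.2*0.04 + 28*0.82 + 12.3*0.30 + 28*0.05 + 39.4*0.03 + 5.9*0.11 + 6.2*0.02 = 30.093 m².
Volume V = 7 × 4 × 3 = 84 m³.
Sabine: RT60 = 0.161 × 84 / 30.093 = 0.45 s.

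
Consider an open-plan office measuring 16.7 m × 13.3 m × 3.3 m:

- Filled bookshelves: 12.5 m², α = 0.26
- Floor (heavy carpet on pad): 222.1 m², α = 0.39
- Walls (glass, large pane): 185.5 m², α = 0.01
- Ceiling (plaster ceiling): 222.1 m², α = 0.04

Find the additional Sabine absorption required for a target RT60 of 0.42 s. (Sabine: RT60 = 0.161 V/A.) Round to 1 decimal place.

180.4 sabins

Summing Sᵢαᵢ: 3.250 + 86.619 + 1.855 + 8.884 → A₁ = 100.608 sabins.
For T = 0.42 s, need A₂ = 0.161·V/T = 0.161·732.963/0.42 = 280.969 sabins.
Additional absorption ΔA = 280.969 − 100.608 = 180.4 sabins.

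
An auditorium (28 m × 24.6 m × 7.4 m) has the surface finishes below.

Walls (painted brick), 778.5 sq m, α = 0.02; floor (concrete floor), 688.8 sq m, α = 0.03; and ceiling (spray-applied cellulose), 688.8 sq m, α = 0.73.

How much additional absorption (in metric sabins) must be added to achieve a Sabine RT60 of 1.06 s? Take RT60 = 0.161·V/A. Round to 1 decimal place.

235.1 sabins

A₁ = Σ Sᵢαᵢ = 778.5·0.02 + 688.8·0.03 + 688.8·0.73 = 539.058 sabins.
V = 5097.12 m³. Required absorption A₂ = 0.161 × 5097.12 / 1.06 = 774.185 sabins.
Additional absorption ΔA = 774.185 − 539.058 = 235.1 sabins.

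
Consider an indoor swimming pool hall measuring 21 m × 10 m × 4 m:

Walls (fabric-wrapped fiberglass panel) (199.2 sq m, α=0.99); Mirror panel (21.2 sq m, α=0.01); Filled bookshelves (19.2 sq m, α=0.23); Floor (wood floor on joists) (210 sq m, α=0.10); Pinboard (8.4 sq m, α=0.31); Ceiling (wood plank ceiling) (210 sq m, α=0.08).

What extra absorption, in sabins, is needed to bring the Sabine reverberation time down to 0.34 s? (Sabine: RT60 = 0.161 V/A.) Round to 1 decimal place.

A₁ = Σ Sᵢαᵢ = 199.2×0.99 + 21.2×0.01 + 19.2×0.23 + 210×0.10 + 8.4×0.31 + 210×0.08 = 242.240 sabins.
For T = 0.34 s, need A₂ = 0.161·V/T = 0.161·840/0.34 = 397.765 sabins.
Shortfall: 397.765 − 242.240 = 155.5 sabins.

155.5 sabins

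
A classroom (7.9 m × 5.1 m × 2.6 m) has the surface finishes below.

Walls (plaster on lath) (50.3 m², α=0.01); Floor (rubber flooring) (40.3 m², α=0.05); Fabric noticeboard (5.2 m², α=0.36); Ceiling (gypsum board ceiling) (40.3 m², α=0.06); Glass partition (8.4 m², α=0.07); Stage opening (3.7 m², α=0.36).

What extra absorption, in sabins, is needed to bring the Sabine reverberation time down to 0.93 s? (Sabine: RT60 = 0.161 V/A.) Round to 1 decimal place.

Summing Sᵢαᵢ: 0.503 + 2.015 + 1.872 + 2.418 + 0.588 + 1.332 → A₁ = 8.728 sabins.
Target A₂ = 0.161·104.754/0.93 = 18.135 sabins (V = 104.754 m³).
Additional absorption ΔA = 18.135 − 8.728 = 9.4 sabins.

9.4 sabins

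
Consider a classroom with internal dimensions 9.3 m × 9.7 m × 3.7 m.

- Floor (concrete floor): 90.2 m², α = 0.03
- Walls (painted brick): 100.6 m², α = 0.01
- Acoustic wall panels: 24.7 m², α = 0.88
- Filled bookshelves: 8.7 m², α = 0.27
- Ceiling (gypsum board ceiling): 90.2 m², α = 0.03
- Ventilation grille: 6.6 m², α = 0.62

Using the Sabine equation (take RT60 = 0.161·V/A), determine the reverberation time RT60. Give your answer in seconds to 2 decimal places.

1.55 s

Equivalent absorption area: A = 90.2*0.03 + 100.6*0.01 + 24.7*0.88 + 8.7*0.27 + 90.2*0.03 + 6.6*0.62 = 34.595 m².
Volume V = 9.3 × 9.7 × 3.7 = 333.777 m³.
RT60 = 0.161 · V / A = 0.161 × 333.777 / 34.595 = 1.55 s.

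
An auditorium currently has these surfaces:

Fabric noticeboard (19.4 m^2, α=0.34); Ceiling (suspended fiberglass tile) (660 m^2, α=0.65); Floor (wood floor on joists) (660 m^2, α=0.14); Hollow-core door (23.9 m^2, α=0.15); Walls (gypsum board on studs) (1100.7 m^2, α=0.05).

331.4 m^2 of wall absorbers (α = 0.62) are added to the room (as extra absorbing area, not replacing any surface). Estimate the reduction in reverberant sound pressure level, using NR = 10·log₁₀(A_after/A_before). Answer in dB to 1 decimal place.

1.3 dB

Summing Sᵢαᵢ: 6.596 + 429.000 + 92.400 + 3.585 + 55.035 → A_before = 586.616 sabins.
Added absorption = 331.4 × 0.62 = 205.468 sabins.
A_after = 586.616 + 205.468 = 792.084 sabins.
Reduction = 10 log₁₀(A_after/A_before) = 10 log₁₀(1.3503) = 1.3 dB.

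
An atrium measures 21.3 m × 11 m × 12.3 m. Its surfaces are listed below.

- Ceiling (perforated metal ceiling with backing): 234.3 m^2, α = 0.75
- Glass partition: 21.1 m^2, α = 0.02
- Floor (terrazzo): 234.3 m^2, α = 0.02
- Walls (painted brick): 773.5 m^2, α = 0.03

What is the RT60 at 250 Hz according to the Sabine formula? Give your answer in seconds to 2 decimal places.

2.27 seconds

Total absorption A = 234.3·0.75 + 21.1·0.02 + 234.3·0.02 + 773.5·0.03
  = 175.725 + 0.422 + 4.686 + 23.205 = 204.038 m^2 sabins.
V = 21.3·11·12.3 = 2881.89 m³.
RT60 = 0.161 · V / A = 0.161 × 2881.89 / 204.038 = 2.27 s.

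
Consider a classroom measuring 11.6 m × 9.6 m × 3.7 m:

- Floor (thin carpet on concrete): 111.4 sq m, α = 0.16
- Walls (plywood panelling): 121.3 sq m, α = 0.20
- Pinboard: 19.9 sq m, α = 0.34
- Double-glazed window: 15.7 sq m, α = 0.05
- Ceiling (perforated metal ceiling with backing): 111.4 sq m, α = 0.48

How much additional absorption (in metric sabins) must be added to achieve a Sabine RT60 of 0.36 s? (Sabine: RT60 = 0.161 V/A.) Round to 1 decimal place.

Summing Sᵢαᵢ: 17.824 + 24.260 + 6.766 + 0.785 + 53.472 → A₁ = 103.107 sabins.
V = 412.032 m³. Required absorption A₂ = 0.161 × 412.032 / 0.36 = 184.270 sabins.
Additional absorption ΔA = 184.270 − 103.107 = 81.2 sabins.

81.2 sabins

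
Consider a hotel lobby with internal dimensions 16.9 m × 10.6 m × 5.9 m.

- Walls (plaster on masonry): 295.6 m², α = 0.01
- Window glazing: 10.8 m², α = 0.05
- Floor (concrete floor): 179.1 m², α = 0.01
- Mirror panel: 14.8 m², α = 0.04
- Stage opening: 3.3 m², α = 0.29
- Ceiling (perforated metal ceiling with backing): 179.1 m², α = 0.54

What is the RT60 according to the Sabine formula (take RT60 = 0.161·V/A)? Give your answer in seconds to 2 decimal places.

1.64 s

Total absorption A = 295.6·0.01 + 10.8·0.05 + 179.1·0.01 + 14.8·0.04 + 3.3·0.29 + 179.1·0.54
  = 2.956 + 0.540 + 1.791 + 0.592 + 0.957 + 96.714 = 103.550 m² sabins.
Room volume: 1056.926 m³.
RT60 = 0.161 · V / A = 0.161 × 1056.926 / 103.550 = 1.64 s.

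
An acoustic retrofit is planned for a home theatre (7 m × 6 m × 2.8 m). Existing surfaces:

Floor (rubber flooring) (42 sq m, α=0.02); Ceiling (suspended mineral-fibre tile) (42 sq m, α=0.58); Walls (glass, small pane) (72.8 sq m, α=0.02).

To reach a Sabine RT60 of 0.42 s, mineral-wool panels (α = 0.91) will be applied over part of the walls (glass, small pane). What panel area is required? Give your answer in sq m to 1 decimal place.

Equivalent absorption area: A₁ = 42*0.02 + 42*0.58 + 72.8*0.02 = 26.656 sq m.
Required A₂ = 0.161·117.6/0.42 = 45.080 sabins.
ΔA needed = 45.080 − 26.656 = 18.424 sabins.
Each sq m of panel replacing the walls (glass, small pane) adds (0.91 − 0.02) = 0.89 sabins.
Area = ΔA/Δα = 18.424/0.89 = 20.7 sq m.

20.7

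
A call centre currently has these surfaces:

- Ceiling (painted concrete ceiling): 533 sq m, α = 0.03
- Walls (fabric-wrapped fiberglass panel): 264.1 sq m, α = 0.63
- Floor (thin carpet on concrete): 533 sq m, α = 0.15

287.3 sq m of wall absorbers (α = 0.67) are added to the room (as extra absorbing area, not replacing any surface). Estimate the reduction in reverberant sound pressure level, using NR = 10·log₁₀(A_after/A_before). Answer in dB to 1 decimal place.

2.4 dB

Total absorption A_before = 533×0.03 + 264.1×0.63 + 533×0.15
  = 15.990 + 166.383 + 79.950 = 262.323 sq m sabins.
Treatment contributes 287.3·0.67 = 192.491 sabins.
New total A_after = 454.814 sabins.
NR = 10·log₁₀(454.814/262.323) = 2.4 dB.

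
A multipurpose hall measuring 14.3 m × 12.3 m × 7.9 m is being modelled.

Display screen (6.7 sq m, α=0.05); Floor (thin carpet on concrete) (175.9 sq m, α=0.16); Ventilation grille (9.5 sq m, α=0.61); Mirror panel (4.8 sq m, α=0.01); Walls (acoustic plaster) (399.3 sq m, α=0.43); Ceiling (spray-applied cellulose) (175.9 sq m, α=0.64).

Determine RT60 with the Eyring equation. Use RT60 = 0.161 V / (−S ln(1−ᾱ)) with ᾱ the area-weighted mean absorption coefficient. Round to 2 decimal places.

Total surface area S = 6.7 + 175.9 + 9.5 + 4.8 + 399.3 + 175.9 = 772.1 sq m.
Absorption A = 6.7·0.05 + 175.9·0.16 + 9.5·0.61 + 4.8·0.01 + 399.3·0.43 + 175.9·0.64 = 318.597 sabins.
Mean coefficient ᾱ = A/S = 0.4126.
−S·ln(1−ᾱ) = −772.1 × ln(1 − 0.4126) = 410.795.
V = 14.3 × 12.3 × 7.9 = 1389.531 m³.
T = 0.161·V/[−S·ln(1−ᾱ)] = 0.161·1389.531/410.795 = 0.54 s.

0.54 s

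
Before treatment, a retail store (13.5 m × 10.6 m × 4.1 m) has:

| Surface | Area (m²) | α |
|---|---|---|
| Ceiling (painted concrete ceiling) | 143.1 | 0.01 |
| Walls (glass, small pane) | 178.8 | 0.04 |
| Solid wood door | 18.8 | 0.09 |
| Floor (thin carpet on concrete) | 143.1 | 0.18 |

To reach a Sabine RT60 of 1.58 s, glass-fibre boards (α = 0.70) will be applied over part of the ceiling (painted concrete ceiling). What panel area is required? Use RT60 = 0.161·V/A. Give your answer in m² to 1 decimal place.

Total absorption A₁ = 143.1*0.01 + 178.8*0.04 + 18.8*0.09 + 143.1*0.18
  = 1.431 + 7.152 + 1.692 + 25.758 = 36.033 m² sabins.
Required A₂ = 0.161·586.71/1.58 = 59.785 sabins.
Absorption to add: 59.785 − 36.033 = 23.752 sabins.
Net gain per m²: Δα = 0.70 − 0.01 = 0.69.
Area = ΔA/Δα = 23.752/0.69 = 34.4 m².

34.4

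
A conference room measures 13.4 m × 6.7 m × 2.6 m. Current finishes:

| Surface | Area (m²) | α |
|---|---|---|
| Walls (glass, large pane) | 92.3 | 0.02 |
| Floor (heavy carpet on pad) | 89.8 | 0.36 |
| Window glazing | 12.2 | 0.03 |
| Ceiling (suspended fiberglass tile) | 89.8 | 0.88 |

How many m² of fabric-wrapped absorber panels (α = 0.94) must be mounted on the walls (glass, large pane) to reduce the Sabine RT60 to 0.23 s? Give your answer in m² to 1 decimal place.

A₁ = Σ Sᵢαᵢ = 92.3·0.02 + 89.8·0.36 + 12.2·0.03 + 89.8·0.88 = 113.564 sabins.
Required A₂ = 0.161·233.428/0.23 = 163.400 sabins.
ΔA needed = 163.400 − 113.564 = 49.836 sabins.
Net gain per m²: Δα = 0.94 − 0.02 = 0.92.
Area = ΔA/Δα = 49.836/0.92 = 54.2 m².

54.2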